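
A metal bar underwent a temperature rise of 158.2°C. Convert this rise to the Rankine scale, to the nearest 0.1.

284.8°R

Only the scale ratio 1.8 matters for a change in temperature.
158.2 × 1.8 = 284.8.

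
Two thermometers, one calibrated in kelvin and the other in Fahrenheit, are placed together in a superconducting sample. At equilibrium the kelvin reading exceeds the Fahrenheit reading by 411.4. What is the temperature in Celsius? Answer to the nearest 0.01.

Let x be the kelvin reading; then the Fahrenheit reading is 1.8·x - 459.67.
(1.8·x - 459.67) - x = -411.4  ⇒  (0.8)·x = 48.27  ⇒  x = 60.3375 K.
In Celsius: 60.3375 - 273.15 = -212.81°C.

-212.81°C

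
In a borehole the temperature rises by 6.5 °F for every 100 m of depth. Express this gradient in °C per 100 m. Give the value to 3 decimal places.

Since only a temperature interval is involved, the additive offset between the scales drops out.
A change of 1°F is a change of 5/9°C, so 6.5 × 5/9 = 3.611.

3.611 °C/100 m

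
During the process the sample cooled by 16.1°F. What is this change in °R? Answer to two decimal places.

Fahrenheit and Rankine degrees are the same size, so the interval is unchanged: 16.10.

16.10°R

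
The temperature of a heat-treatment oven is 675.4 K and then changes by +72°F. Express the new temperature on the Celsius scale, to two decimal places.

442.25°C

Initial temperature in Celsius: 675.4 - 273.15 = 402.2500°C.
The 72°F change is an interval, so only the factor 5/9 applies: +72 × 5/9 = +40.0000°C.
Final Celsius temperature: 402.2500 + 40.0000 = 442.2500°C.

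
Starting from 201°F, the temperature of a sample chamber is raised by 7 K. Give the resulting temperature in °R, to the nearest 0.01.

673.27°R

Initial temperature in Celsius: (201 - 32) × 5/9 = 93.8889°C.
The 7 K change is an interval; Kelvin and Celsius degrees are the same size, so ΔC = +7°C.
Final Celsius temperature: 93.8889 + 7.0000 = 100.8889°C.
In Rankine: 100.8889 × 1.8 + 491.67 = 673.27°R.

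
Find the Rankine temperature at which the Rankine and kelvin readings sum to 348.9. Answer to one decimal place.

Let R be the Rankine reading. The kelvin reading is K = 5/9·R.
Require R + K = 348.9: (14/9)·R = 348.9.
R = (348.9) / (14/9) = 224.3.

224.3°R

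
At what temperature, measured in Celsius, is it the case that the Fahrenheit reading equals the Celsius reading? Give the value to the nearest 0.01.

Let C be the Celsius reading. The Fahrenheit reading is F = 1.8·C + 32.
Set F = C: 1.8·C + 32 = C.
(0.8)·C = -32  ⇒  C = -40.00.

-40.00°C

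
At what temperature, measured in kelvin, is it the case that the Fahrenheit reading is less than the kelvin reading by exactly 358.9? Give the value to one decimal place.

Let K be the kelvin reading. The Fahrenheit reading is F = 1.8·K - 459.67.
Require F - K = -358.9: (0.8)·K - 459.67 = -358.9.
K = (-358.9 + 459.67) / (0.8) = 126.0.

126.0 K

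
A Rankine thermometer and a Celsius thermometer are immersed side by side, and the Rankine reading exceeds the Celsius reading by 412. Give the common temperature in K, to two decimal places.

Let x be the Rankine reading; then the Celsius reading is 5/9·x - 273.15.
(5/9·x - 273.15) - x = -412  ⇒  (-4/9)·x = -138.85  ⇒  x = 312.4125°R.
In Celsius: (312.4125 - 491.67) × 5/9 = -99.5875°C.
In kelvin: -99.5875 + 273.15 = 173.56 K.

173.56 K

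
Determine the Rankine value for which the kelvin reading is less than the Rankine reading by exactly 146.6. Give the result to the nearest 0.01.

329.85°R

Let R be the Rankine reading. The kelvin reading is K = 5/9·R.
Require K - R = -146.6: (-4/9)·R = -146.6.
R = (-146.6) / (-4/9) = 329.85.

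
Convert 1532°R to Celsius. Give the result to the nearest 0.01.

In Celsius: (1532 - 491.67) × 5/9 = 577.9611°C.

577.96°C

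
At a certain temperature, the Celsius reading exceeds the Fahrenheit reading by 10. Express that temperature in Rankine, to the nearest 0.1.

397.2°R

Let x be the Fahrenheit reading; then the Celsius reading is 5/9·x - 17.7778.
(5/9·x - 17.7778) - x = 10  ⇒  (-4/9)·x = 27.7778  ⇒  x = -62.5000°F.
In Celsius: (-62.5 - 32) × 5/9 = -52.5000°C.
In Rankine: -52.5000 × 1.8 + 491.67 = 397.2°R.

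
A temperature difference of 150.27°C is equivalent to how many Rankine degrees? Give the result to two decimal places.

For a temperature interval the offset drops out; only the factor 1.8 applies.
150.27 × 1.8 = 270.49.

270.49°R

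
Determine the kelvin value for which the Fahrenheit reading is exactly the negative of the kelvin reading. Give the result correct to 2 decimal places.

Let K be the kelvin reading. The Fahrenheit reading is F = 1.8·K - 459.67.
Require F = -1·K: 1.8·K - 459.67 = -1·K.
(2.8)·K = 459.67  ⇒  K = 164.17.

164.17 K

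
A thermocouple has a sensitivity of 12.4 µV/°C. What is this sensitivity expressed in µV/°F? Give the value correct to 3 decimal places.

The quantity depends on a temperature interval, so only the ratio of degree sizes applies; the offset between the scales is irrelevant.
A change of 1°F is a change of 5/9°C, so per °F the value is 12.4 × 5/9 = 6.889.

6.889 µV/°F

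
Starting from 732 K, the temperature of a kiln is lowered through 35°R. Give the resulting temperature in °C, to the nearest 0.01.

Initial temperature in Celsius: 732 - 273.15 = 458.8500°C.
The 35°R change is an interval, so only the factor 5/9 applies: -35 × 5/9 = -19.4444°C.
Final Celsius temperature: 458.8500 - 19.4444 = 439.4056°C.

439.41°C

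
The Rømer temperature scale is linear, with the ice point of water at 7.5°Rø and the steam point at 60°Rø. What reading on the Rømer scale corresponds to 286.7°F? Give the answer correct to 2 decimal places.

81.79°Rø

First in Celsius: (286.7 - 32) × 5/9 = 141.5000°C.
Linearly onto the Rømer scale: 7.5 + (141.5000 / 100) × (60 - 7.5) = 81.79°Rø.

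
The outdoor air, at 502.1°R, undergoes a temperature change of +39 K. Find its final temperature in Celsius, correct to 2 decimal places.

Initial temperature in Celsius: (502.1 - 491.67) × 5/9 = 5.7944°C.
The 39 K change is an interval; Kelvin and Celsius degrees are the same size, so ΔC = +39°C.
Final Celsius temperature: 5.7944 + 39.0000 = 44.7944°C.

44.79°C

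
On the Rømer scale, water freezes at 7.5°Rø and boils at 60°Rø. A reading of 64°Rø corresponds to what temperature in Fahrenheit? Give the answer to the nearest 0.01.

Linear interpolation between the fixed points: C = (64 - 7.5) × 100 / (60 - 7.5) = 107.6190°C.
Then 107.6190 × 1.8 + 32 = 225.71°F.

225.71°F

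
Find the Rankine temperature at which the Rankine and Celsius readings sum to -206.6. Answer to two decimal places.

42.78°R

Let R be the Rankine reading. The Celsius reading is C = 5/9·R - 273.15.
Require R + C = -206.6: (14/9)·R - 273.15 = -206.6.
R = (-206.6 + 273.15) / (14/9) = 42.78.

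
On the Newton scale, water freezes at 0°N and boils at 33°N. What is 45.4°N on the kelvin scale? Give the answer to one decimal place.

410.7 K

Linear interpolation between the fixed points: C = (45.4 - 0) × 100 / (33 - 0) = 137.5758°C.
Then 137.5758 + 273.15 = 410.7 K.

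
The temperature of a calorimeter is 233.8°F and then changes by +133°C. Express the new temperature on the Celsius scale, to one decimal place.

Initial temperature in Celsius: (233.8 - 32) × 5/9 = 112.1111°C.
Final Celsius temperature: 112.1111 + 133.0000 = 245.1111°C.

245.1°C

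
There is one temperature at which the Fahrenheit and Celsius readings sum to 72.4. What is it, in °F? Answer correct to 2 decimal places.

Let F be the Fahrenheit reading. The Celsius reading is C = 5/9·F - 17.7778.
Require F + C = 72.4: (14/9)·F - 17.7778 = 72.4.
F = (72.4 + 17.7778) / (14/9) = 57.97.

57.97°F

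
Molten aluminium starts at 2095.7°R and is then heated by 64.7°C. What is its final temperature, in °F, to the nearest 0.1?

Initial temperature in Celsius: (2095.7 - 491.67) × 5/9 = 891.1278°C.
Final Celsius temperature: 891.1278 + 64.7000 = 955.8278°C.
In Fahrenheit: 955.8278 × 1.8 + 32 = 1752.5°F.

1752.5°F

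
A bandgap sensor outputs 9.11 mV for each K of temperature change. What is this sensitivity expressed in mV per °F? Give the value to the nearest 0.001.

Since only a temperature interval is involved, the additive offset between the scales drops out.
A change of 1°F is a change of 5/9 K, so per °F the value is 9.11 × 5/9 = 5.061.

5.061 mV per °F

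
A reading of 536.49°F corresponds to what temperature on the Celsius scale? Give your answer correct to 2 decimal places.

280.27°C

In Celsius: (536.49 - 32) × 5/9 = 280.2722°C.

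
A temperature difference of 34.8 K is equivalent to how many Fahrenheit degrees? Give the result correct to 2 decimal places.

Only the scale ratio 1.8 matters for a change in temperature.
34.8 × 1.8 = 62.64.

62.64°F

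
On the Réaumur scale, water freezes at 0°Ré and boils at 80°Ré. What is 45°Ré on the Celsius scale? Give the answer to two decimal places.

Linear interpolation between the fixed points: C = (45 - 0) × 100 / (80 - 0) = 56.2500°C.

56.25°C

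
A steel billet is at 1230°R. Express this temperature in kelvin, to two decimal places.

683.33 K

In Celsius: (1230 - 491.67) × 5/9 = 410.1833°C.
In kelvin: 410.1833 + 273.15 = 683.33 K.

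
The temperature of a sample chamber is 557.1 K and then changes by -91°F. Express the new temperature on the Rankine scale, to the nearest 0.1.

911.8°R

Initial temperature in Celsius: 557.1 - 273.15 = 283.9500°C.
The 91°F change is an interval, so only the factor 5/9 applies: -91 × 5/9 = -50.5556°C.
Final Celsius temperature: 283.9500 - 50.5556 = 233.3944°C.
In Rankine: 233.3944 × 1.8 + 491.67 = 911.8°R.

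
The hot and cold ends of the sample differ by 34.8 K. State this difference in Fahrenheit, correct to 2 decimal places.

62.64°F

For a temperature interval the offset drops out; only the factor 1.8 applies.
34.8 × 1.8 = 62.64.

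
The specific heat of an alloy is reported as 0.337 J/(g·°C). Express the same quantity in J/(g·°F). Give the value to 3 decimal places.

The quantity depends on a temperature interval, so only the ratio of degree sizes applies; the offset between the scales is irrelevant.
A change of 1°F is a change of 5/9°C, so per °F the value is 0.337 × 5/9 = 0.187.

0.187 J/(g·°F)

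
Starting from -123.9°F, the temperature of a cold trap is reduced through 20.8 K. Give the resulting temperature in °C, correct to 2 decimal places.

Initial temperature in Celsius: (-123.9 - 32) × 5/9 = -86.6111°C.
The 20.8 K change is an interval; Kelvin and Celsius degrees are the same size, so ΔC = -20.8°C.
Final Celsius temperature: -86.6111 - 20.8000 = -107.4111°C.

-107.41°C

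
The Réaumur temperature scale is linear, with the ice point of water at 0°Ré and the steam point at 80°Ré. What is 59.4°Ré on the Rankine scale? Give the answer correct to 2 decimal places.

Linear interpolation between the fixed points: C = (59.4 - 0) × 100 / (80 - 0) = 74.2500°C.
Then 74.2500 × 1.8 + 491.67 = 625.32°R.

625.32°R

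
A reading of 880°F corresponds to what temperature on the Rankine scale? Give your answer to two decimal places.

1339.67°R

In Celsius: (880 - 32) × 5/9 = 471.1111°C.
In Rankine: 471.1111 × 1.8 + 491.67 = 1339.67°R.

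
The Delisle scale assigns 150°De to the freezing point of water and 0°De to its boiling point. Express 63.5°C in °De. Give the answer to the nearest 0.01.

Linearly onto the Delisle scale: 150 + (63.5000 / 100) × (0 - 150) = 54.75°De.

54.75°De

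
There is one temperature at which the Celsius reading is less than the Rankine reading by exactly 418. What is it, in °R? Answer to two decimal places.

Let R be the Rankine reading. The Celsius reading is C = 5/9·R - 273.15.
Require C - R = -418: (-4/9)·R - 273.15 = -418.
R = (-418 + 273.15) / (-4/9) = 325.91.

325.91°R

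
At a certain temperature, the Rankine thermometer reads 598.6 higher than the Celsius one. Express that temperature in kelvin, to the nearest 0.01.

Let x be the Celsius reading; then the Rankine reading is 1.8·x + 491.67.
(1.8·x + 491.67) - x = 598.6  ⇒  (0.8)·x = 106.93  ⇒  x = 133.6625°C.
In kelvin: 133.6625 + 273.15 = 406.81 K.

406.81 K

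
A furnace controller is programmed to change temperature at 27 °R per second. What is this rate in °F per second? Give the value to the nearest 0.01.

The quantity depends on a temperature interval, so only the ratio of degree sizes applies; the offset between the scales is irrelevant.
A change of 1°R is a change of 1°F, so 27 × 1 = 27.00.

27.00 °F/second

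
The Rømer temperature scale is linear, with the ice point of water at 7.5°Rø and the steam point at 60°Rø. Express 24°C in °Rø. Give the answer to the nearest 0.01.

20.10°Rø

Linearly onto the Rømer scale: 7.5 + (24.0000 / 100) × (60 - 7.5) = 20.10°Rø.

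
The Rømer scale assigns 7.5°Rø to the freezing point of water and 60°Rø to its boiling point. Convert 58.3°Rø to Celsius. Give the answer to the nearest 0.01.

96.76°C

Linear interpolation between the fixed points: C = (58.3 - 7.5) × 100 / (60 - 7.5) = 96.7619°C.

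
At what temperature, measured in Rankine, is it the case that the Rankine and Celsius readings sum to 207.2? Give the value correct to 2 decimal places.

Let R be the Rankine reading. The Celsius reading is C = 5/9·R - 273.15.
Require R + C = 207.2: (14/9)·R - 273.15 = 207.2.
R = (207.2 + 273.15) / (14/9) = 308.80.

308.80°R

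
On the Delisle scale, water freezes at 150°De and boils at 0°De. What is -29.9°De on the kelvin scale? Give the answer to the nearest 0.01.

393.08 K

Linear interpolation between the fixed points: C = (-29.9 - 150) × 100 / (0 - 150) = 119.9333°C.
Then 119.9333 + 273.15 = 393.08 K.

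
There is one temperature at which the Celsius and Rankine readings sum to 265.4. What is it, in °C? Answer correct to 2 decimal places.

-80.81°C

Let C be the Celsius reading. The Rankine reading is R = 1.8·C + 491.67.
Require C + R = 265.4: (2.8)·C + 491.67 = 265.4.
C = (265.4 - 491.67) / (2.8) = -80.81.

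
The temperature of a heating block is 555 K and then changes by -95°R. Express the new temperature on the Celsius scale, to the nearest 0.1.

Initial temperature in Celsius: 555 - 273.15 = 281.8500°C.
The 95°R change is an interval, so only the factor 5/9 applies: -95 × 5/9 = -52.7778°C.
Final Celsius temperature: 281.8500 - 52.7778 = 229.0722°C.

229.1°C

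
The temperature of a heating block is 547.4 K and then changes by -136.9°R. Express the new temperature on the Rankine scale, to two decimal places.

848.42°R

Initial temperature in Celsius: 547.4 - 273.15 = 274.2500°C.
The 136.9°R change is an interval, so only the factor 5/9 applies: -136.9 × 5/9 = -76.0556°C.
Final Celsius temperature: 274.2500 - 76.0556 = 198.1944°C.
In Rankine: 198.1944 × 1.8 + 491.67 = 848.42°R.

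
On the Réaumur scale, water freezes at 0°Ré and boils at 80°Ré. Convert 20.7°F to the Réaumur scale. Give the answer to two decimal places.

First in Celsius: (20.7 - 32) × 5/9 = -6.2778°C.
Linearly onto the Réaumur scale: 0 + (-6.2778 / 100) × (80 - 0) = -5.02°Ré.

-5.02°Ré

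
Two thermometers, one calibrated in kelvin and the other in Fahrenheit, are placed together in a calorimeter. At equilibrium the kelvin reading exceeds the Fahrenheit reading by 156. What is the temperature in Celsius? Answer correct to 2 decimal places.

Let x be the kelvin reading; then the Fahrenheit reading is 1.8·x - 459.67.
(1.8·x - 459.67) - x = -156  ⇒  (0.8)·x = 303.67  ⇒  x = 379.5875 K.
In Celsius: 379.5875 - 273.15 = 106.44°C.

106.44°C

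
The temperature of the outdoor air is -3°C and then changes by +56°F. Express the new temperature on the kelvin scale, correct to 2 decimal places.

The 56°F change is an interval, so only the factor 5/9 applies: +56 × 5/9 = +31.1111°C.
Final Celsius temperature: -3.0000 + 31.1111 = 28.1111°C.
In kelvin: 28.1111 + 273.15 = 301.26 K.

301.26 K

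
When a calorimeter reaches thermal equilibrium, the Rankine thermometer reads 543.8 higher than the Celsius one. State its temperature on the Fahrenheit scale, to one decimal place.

Let x be the Celsius reading; then the Rankine reading is 1.8·x + 491.67.
(1.8·x + 491.67) - x = 543.8  ⇒  (0.8)·x = 52.13  ⇒  x = 65.1625°C.
In Fahrenheit: 65.1625 × 1.8 + 32 = 149.3°F.

149.3°F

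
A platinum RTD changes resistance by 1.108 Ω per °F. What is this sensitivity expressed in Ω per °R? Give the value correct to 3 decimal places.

The quantity depends on a temperature interval, so only the ratio of degree sizes applies; the offset between the scales is irrelevant.
A change of 1°R is a change of 1°F, so per °R the value is 1.108 × 1 = 1.108.

1.108 Ω per °R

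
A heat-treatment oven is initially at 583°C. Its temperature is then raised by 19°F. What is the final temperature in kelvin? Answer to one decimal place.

The 19°F change is an interval, so only the factor 5/9 applies: +19 × 5/9 = +10.5556°C.
Final Celsius temperature: 583.0000 + 10.5556 = 593.5556°C.
In kelvin: 593.5556 + 273.15 = 866.7 K.

866.7 K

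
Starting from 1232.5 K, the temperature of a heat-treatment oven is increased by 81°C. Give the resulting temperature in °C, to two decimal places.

Initial temperature in Celsius: 1232.5 - 273.15 = 959.3500°C.
Final Celsius temperature: 959.3500 + 81.0000 = 1040.3500°C.

1040.35°C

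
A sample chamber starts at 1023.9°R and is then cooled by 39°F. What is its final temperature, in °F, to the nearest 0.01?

525.23°F

Initial temperature in Celsius: (1023.9 - 491.67) × 5/9 = 295.6833°C.
The 39°F change is an interval, so only the factor 5/9 applies: -39 × 5/9 = -21.6667°C.
Final Celsius temperature: 295.6833 - 21.6667 = 274.0167°C.
In Fahrenheit: 274.0167 × 1.8 + 32 = 525.23°F.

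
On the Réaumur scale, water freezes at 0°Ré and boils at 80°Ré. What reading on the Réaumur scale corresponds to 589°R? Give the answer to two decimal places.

43.26°Ré

First in Celsius: (589 - 491.67) × 5/9 = 54.0722°C.
Linearly onto the Réaumur scale: 0 + (54.0722 / 100) × (80 - 0) = 43.26°Ré.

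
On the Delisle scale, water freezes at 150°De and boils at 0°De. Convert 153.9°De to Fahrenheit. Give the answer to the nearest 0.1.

Linear interpolation between the fixed points: C = (153.9 - 150) × 100 / (0 - 150) = -2.6000°C.
Then -2.6000 × 1.8 + 32 = 27.3°F.

27.3°F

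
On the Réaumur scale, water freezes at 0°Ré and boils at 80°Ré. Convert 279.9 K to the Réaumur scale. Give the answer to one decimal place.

First in Celsius: 279.9 - 273.15 = 6.7500°C.
Linearly onto the Réaumur scale: 0 + (6.7500 / 100) × (80 - 0) = 5.4°Ré.

5.4°Ré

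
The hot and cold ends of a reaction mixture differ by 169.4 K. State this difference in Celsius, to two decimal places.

Kelvin and Celsius degrees are the same size, so the interval is unchanged: 169.40.

169.40°C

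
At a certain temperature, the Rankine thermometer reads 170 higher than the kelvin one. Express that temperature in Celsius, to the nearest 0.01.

Let x be the kelvin reading; then the Rankine reading is 1.8·x.
(1.8·x) - x = 170  ⇒  (0.8)·x = 170  ⇒  x = 212.5000 K.
In Celsius: 212.5 - 273.15 = -60.65°C.

-60.65°C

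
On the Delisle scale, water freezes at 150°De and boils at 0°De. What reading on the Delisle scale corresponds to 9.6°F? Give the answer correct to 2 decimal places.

First in Celsius: (9.6 - 32) × 5/9 = -12.4444°C.
Linearly onto the Delisle scale: 150 + (-12.4444 / 100) × (0 - 150) = 168.67°De.

168.67°De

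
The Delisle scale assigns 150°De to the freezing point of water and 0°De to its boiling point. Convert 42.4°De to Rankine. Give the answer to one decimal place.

620.8°R

Linear interpolation between the fixed points: C = (42.4 - 150) × 100 / (0 - 150) = 71.7333°C.
Then 71.7333 × 1.8 + 491.67 = 620.8°R.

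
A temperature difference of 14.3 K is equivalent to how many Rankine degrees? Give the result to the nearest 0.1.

An interval of 1 K corresponds to 1.8°R.
14.3 × 1.8 = 25.7.

25.7°R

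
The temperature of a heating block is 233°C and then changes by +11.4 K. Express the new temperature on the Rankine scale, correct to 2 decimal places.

931.59°R

The 11.4 K change is an interval; Kelvin and Celsius degrees are the same size, so ΔC = +11.4°C.
Final Celsius temperature: 233.0000 + 11.4000 = 244.4000°C.
In Rankine: 244.4000 × 1.8 + 491.67 = 931.59°R.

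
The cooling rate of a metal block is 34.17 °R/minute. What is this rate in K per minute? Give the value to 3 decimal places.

18.983 K/minute

Since only a temperature interval is involved, the additive offset between the scales drops out.
A change of 1°R is a change of 5/9 K, so 34.17 × 5/9 = 18.983.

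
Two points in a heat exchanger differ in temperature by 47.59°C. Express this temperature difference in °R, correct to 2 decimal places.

Only the scale ratio 1.8 matters for a change in temperature.
47.59 × 1.8 = 85.66.

85.66°R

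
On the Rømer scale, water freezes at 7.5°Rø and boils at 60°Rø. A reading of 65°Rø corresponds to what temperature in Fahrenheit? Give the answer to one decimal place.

Linear interpolation between the fixed points: C = (65 - 7.5) × 100 / (60 - 7.5) = 109.5238°C.
Then 109.5238 × 1.8 + 32 = 229.1°F.

229.1°F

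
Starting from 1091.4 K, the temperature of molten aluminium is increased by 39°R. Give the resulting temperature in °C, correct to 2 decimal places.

Initial temperature in Celsius: 1091.4 - 273.15 = 818.2500°C.
The 39°R change is an interval, so only the factor 5/9 applies: +39 × 5/9 = +21.6667°C.
Final Celsius temperature: 818.2500 + 21.6667 = 839.9167°C.

839.92°C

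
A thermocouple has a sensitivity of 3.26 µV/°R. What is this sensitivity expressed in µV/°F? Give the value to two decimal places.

3.26 µV/°F

The quantity depends on a temperature interval, so only the ratio of degree sizes applies; the offset between the scales is irrelevant.
A change of 1°F is a change of 1°R, so per °F the value is 3.26 × 1 = 3.26.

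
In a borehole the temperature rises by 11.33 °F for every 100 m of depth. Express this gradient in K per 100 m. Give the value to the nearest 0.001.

Since only a temperature interval is involved, the additive offset between the scales drops out.
A change of 1°F is a change of 5/9 K, so 11.33 × 5/9 = 6.294.

6.294 K/100 m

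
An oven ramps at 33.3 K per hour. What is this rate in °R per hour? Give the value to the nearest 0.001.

The quantity depends on a temperature interval, so only the ratio of degree sizes applies; the offset between the scales is irrelevant.
A change of 1 K is a change of 1.8°R, so 33.3 × 1.8 = 59.940.

59.940 °R/hour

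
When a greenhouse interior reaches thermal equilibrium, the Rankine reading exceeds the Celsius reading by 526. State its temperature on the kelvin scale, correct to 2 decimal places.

Let x be the Celsius reading; then the Rankine reading is 1.8·x + 491.67.
(1.8·x + 491.67) - x = 526  ⇒  (0.8)·x = 34.33  ⇒  x = 42.9125°C.
In kelvin: 42.9125 + 273.15 = 316.06 K.

316.06 K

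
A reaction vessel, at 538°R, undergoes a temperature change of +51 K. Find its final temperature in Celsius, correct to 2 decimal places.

Initial temperature in Celsius: (538 - 491.67) × 5/9 = 25.7389°C.
The 51 K change is an interval; Kelvin and Celsius degrees are the same size, so ΔC = +51°C.
Final Celsius temperature: 25.7389 + 51.0000 = 76.7389°C.

76.74°C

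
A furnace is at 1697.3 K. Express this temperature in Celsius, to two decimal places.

1424.15°C

In Celsius: 1697.3 - 273.15 = 1424.1500°C.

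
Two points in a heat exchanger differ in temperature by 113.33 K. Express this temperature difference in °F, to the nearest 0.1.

An interval of 1 K corresponds to 1.8°F.
113.33 × 1.8 = 204.0.

204.0°F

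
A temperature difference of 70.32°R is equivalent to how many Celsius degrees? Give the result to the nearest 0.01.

39.07°C

Only the scale ratio 5/9 matters for a change in temperature.
70.32 × 5/9 = 39.07.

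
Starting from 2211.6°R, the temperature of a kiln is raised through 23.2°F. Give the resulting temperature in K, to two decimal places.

Initial temperature in Celsius: (2211.6 - 491.67) × 5/9 = 955.5167°C.
The 23.2°F change is an interval, so only the factor 5/9 applies: +23.2 × 5/9 = +12.8889°C.
Final Celsius temperature: 955.5167 + 12.8889 = 968.4056°C.
In kelvin: 968.4056 + 273.15 = 1241.56 K.

1241.56 K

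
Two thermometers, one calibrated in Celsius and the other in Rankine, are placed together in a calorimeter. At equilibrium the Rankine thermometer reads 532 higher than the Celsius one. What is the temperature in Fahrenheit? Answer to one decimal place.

Let x be the Celsius reading; then the Rankine reading is 1.8·x + 491.67.
(1.8·x + 491.67) - x = 532  ⇒  (0.8)·x = 40.33  ⇒  x = 50.4125°C.
In Fahrenheit: 50.4125 × 1.8 + 32 = 122.7°F.

122.7°F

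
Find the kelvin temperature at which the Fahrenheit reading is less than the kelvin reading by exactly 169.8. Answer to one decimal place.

Let K be the kelvin reading. The Fahrenheit reading is F = 1.8·K - 459.67.
Require F - K = -169.8: (0.8)·K - 459.67 = -169.8.
K = (-169.8 + 459.67) / (0.8) = 362.3.

362.3 K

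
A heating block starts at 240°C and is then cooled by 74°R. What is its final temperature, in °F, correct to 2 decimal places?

390.00°F

The 74°R change is an interval, so only the factor 5/9 applies: -74 × 5/9 = -41.1111°C.
Final Celsius temperature: 240.0000 - 41.1111 = 198.8889°C.
In Fahrenheit: 198.8889 × 1.8 + 32 = 390.00°F.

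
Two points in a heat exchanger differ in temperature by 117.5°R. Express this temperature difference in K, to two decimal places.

An interval of 1°R corresponds to 5/9 K.
117.5 × 5/9 = 65.28.

65.28 K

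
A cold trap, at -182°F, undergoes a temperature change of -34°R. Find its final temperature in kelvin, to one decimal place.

135.4 K

Initial temperature in Celsius: (-182 - 32) × 5/9 = -118.8889°C.
The 34°R change is an interval, so only the factor 5/9 applies: -34 × 5/9 = -18.8889°C.
Final Celsius temperature: -118.8889 - 18.8889 = -137.7778°C.
In kelvin: -137.7778 + 273.15 = 135.4 K.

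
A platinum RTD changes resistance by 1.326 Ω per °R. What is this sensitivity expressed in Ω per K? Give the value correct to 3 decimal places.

2.387 Ω per K

The quantity depends on a temperature interval, so only the ratio of degree sizes applies; the offset between the scales is irrelevant.
A change of 1 K is a change of 1.8°R, so per K the value is 1.326 × 1.8 = 2.387.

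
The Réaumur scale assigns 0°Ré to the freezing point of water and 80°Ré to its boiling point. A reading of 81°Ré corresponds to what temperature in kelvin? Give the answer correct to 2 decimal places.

374.40 K

Linear interpolation between the fixed points: C = (81 - 0) × 100 / (80 - 0) = 101.2500°C.
Then 101.2500 + 273.15 = 374.40 K.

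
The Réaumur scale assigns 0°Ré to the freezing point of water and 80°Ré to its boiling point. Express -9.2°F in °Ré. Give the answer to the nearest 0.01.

First in Celsius: (-9.2 - 32) × 5/9 = -22.8889°C.
Linearly onto the Réaumur scale: 0 + (-22.8889 / 100) × (80 - 0) = -18.31°Ré.

-18.31°Ré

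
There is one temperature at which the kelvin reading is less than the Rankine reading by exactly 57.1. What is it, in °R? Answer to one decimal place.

128.5°R

Let R be the Rankine reading. The kelvin reading is K = 5/9·R.
Require K - R = -57.1: (-4/9)·R = -57.1.
R = (-57.1) / (-4/9) = 128.5.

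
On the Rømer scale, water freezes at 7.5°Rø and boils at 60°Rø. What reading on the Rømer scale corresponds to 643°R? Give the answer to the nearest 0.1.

First in Celsius: (643 - 491.67) × 5/9 = 84.0722°C.
Linearly onto the Rømer scale: 7.5 + (84.0722 / 100) × (60 - 7.5) = 51.6°Rø.

51.6°Rø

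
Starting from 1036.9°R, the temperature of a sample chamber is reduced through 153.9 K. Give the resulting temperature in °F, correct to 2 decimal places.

300.21°F

Initial temperature in Celsius: (1036.9 - 491.67) × 5/9 = 302.9056°C.
The 153.9 K change is an interval; Kelvin and Celsius degrees are the same size, so ΔC = -153.9°C.
Final Celsius temperature: 302.9056 - 153.9000 = 149.0056°C.
In Fahrenheit: 149.0056 × 1.8 + 32 = 300.21°F.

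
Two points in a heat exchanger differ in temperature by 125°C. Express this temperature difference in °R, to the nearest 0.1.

Only the scale ratio 1.8 matters for a change in temperature.
125 × 1.8 = 225.0.

225.0°R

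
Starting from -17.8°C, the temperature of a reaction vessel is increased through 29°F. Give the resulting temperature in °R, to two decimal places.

The 29°F change is an interval, so only the factor 5/9 applies: +29 × 5/9 = +16.1111°C.
Final Celsius temperature: -17.8000 + 16.1111 = -1.6889°C.
In Rankine: -1.6889 × 1.8 + 491.67 = 488.63°R.

488.63°R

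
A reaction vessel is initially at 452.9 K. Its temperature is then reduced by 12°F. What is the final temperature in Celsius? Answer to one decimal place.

Initial temperature in Celsius: 452.9 - 273.15 = 179.7500°C.
The 12°F change is an interval, so only the factor 5/9 applies: -12 × 5/9 = -6.6667°C.
Final Celsius temperature: 179.7500 - 6.6667 = 173.0833°C.

173.1°C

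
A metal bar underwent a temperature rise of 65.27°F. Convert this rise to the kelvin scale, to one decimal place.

36.3 K

For a temperature interval the offset drops out; only the factor 5/9 applies.
65.27 × 5/9 = 36.3.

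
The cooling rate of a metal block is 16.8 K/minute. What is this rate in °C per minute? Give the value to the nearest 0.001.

16.800 °C/minute

Since only a temperature interval is involved, the additive offset between the scales drops out.
A change of 1 K is a change of 1°C, so 16.8 × 1 = 16.800.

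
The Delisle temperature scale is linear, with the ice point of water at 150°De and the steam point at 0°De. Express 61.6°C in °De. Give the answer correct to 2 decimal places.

Linearly onto the Delisle scale: 150 + (61.6000 / 100) × (0 - 150) = 57.60°De.

57.60°De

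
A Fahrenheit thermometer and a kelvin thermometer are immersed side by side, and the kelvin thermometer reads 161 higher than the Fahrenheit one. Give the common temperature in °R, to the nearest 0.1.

672.0°R

Let x be the Fahrenheit reading; then the kelvin reading is 5/9·x + 255.372.
(5/9·x + 255.372) - x = 161  ⇒  (-4/9)·x = -94.3722  ⇒  x = 212.3375°F.
In Celsius: (212.3375 - 32) × 5/9 = 100.1875°C.
In Rankine: 100.1875 × 1.8 + 491.67 = 672.0°R.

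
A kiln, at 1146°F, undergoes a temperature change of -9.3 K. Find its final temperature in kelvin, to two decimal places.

Initial temperature in Celsius: (1146 - 32) × 5/9 = 618.8889°C.
The 9.3 K change is an interval; Kelvin and Celsius degrees are the same size, so ΔC = -9.3°C.
Final Celsius temperature: 618.8889 - 9.3000 = 609.5889°C.
In kelvin: 609.5889 + 273.15 = 882.74 K.

882.74 K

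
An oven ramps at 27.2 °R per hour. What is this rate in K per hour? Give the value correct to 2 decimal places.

15.11 K/hour

The quantity depends on a temperature interval, so only the ratio of degree sizes applies; the offset between the scales is irrelevant.
A change of 1°R is a change of 5/9 K, so 27.2 × 5/9 = 15.11.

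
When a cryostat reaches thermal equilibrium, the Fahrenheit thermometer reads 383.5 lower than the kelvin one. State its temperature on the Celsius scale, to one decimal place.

-177.9°C

Let x be the kelvin reading; then the Fahrenheit reading is 1.8·x - 459.67.
(1.8·x - 459.67) - x = -383.5  ⇒  (0.8)·x = 76.17  ⇒  x = 95.2125 K.
In Celsius: 95.2125 - 273.15 = -177.9°C.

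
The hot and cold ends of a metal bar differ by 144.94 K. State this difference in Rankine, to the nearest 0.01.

An interval of 1 K corresponds to 1.8°R.
144.94 × 1.8 = 260.89.

260.89°R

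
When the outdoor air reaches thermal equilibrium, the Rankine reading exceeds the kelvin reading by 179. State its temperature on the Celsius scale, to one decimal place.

-49.4°C

Let x be the Rankine reading; then the kelvin reading is 5/9·x.
(5/9·x) - x = -179  ⇒  (-4/9)·x = -179  ⇒  x = 402.7500°R.
In Celsius: (402.75 - 491.67) × 5/9 = -49.4°C.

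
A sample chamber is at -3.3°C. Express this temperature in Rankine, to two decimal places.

In Rankine: -3.3000 × 1.8 + 491.67 = 485.73°R.

485.73°R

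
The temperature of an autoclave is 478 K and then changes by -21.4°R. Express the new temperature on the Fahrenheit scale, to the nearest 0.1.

379.3°F

Initial temperature in Celsius: 478 - 273.15 = 204.8500°C.
The 21.4°R change is an interval, so only the factor 5/9 applies: -21.4 × 5/9 = -11.8889°C.
Final Celsius temperature: 204.8500 - 11.8889 = 192.9611°C.
In Fahrenheit: 192.9611 × 1.8 + 32 = 379.3°F.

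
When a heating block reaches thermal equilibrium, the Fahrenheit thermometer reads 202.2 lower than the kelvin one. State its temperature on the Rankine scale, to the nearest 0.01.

Let x be the kelvin reading; then the Fahrenheit reading is 1.8·x - 459.67.
(1.8·x - 459.67) - x = -202.2  ⇒  (0.8)·x = 257.47  ⇒  x = 321.8375 K.
In Celsius: 321.8375 - 273.15 = 48.6875°C.
In Rankine: 48.6875 × 1.8 + 491.67 = 579.31°R.

579.31°R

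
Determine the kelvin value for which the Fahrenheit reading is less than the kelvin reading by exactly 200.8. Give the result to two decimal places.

323.59 K

Let K be the kelvin reading. The Fahrenheit reading is F = 1.8·K - 459.67.
Require F - K = -200.8: (0.8)·K - 459.67 = -200.8.
K = (-200.8 + 459.67) / (0.8) = 323.59.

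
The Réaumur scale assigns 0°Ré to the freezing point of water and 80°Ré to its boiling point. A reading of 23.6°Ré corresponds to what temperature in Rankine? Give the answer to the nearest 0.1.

Linear interpolation between the fixed points: C = (23.6 - 0) × 100 / (80 - 0) = 29.5000°C.
Then 29.5000 × 1.8 + 491.67 = 544.8°R.

544.8°R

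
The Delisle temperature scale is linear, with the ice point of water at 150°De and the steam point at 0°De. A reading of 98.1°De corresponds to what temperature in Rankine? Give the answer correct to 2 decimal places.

Linear interpolation between the fixed points: C = (98.1 - 150) × 100 / (0 - 150) = 34.6000°C.
Then 34.6000 × 1.8 + 491.67 = 553.95°R.

553.95°R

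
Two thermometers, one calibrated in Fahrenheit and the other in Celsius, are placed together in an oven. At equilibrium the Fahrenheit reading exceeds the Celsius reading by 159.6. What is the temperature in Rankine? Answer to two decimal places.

778.77°R

Let x be the Fahrenheit reading; then the Celsius reading is 5/9·x - 17.7778.
(5/9·x - 17.7778) - x = -159.6  ⇒  (-4/9)·x = -141.822  ⇒  x = 319.1000°F.
In Celsius: (319.1 - 32) × 5/9 = 159.5000°C.
In Rankine: 159.5000 × 1.8 + 491.67 = 778.77°R.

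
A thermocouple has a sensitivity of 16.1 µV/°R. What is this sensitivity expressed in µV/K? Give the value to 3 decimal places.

28.980 µV/K

Since only a temperature interval is involved, the additive offset between the scales drops out.
A change of 1 K is a change of 1.8°R, so per K the value is 16.1 × 1.8 = 28.980.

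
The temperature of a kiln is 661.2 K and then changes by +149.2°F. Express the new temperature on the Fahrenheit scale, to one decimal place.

879.7°F

Initial temperature in Celsius: 661.2 - 273.15 = 388.0500°C.
The 149.2°F change is an interval, so only the factor 5/9 applies: +149.2 × 5/9 = +82.8889°C.
Final Celsius temperature: 388.0500 + 82.8889 = 470.9389°C.
In Fahrenheit: 470.9389 × 1.8 + 32 = 879.7°F.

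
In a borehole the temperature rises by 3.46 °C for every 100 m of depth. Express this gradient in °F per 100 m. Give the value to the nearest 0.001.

6.228 °F/100 m

Since only a temperature interval is involved, the additive offset between the scales drops out.
A change of 1°C is a change of 1.8°F, so 3.46 × 1.8 = 6.228.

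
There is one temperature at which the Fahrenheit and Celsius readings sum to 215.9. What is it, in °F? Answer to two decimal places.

Let F be the Fahrenheit reading. The Celsius reading is C = 5/9·F - 17.7778.
Require F + C = 215.9: (14/9)·F - 17.7778 = 215.9.
F = (215.9 + 17.7778) / (14/9) = 150.22.

150.22°F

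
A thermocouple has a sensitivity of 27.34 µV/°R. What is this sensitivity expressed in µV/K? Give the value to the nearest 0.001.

The quantity depends on a temperature interval, so only the ratio of degree sizes applies; the offset between the scales is irrelevant.
A change of 1 K is a change of 1.8°R, so per K the value is 27.34 × 1.8 = 49.212.

49.212 µV/K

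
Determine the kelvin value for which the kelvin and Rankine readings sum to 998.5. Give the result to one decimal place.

356.6 K

Let K be the kelvin reading. The Rankine reading is R = 1.8·K.
Require K + R = 998.5: (2.8)·K = 998.5.
K = (998.5) / (2.8) = 356.6.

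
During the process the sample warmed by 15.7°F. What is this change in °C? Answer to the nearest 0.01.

8.72°C

An interval of 1°F corresponds to 5/9°C.
15.7 × 5/9 = 8.72.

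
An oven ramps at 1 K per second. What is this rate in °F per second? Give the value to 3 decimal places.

The quantity depends on a temperature interval, so only the ratio of degree sizes applies; the offset between the scales is irrelevant.
A change of 1 K is a change of 1.8°F, so 1 × 1.8 = 1.800.

1.800 °F/second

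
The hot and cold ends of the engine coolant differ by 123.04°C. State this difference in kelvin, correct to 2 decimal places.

Celsius and kelvin degrees are the same size, so the interval is unchanged: 123.04.

123.04 K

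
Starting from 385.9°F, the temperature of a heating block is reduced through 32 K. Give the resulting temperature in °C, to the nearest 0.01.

164.61°C

Initial temperature in Celsius: (385.9 - 32) × 5/9 = 196.6111°C.
The 32 K change is an interval; Kelvin and Celsius degrees are the same size, so ΔC = -32°C.
Final Celsius temperature: 196.6111 - 32.0000 = 164.6111°C.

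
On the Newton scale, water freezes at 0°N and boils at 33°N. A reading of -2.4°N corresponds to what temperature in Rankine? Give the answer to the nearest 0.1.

478.6°R

Linear interpolation between the fixed points: C = (-2.4 - 0) × 100 / (33 - 0) = -7.2727°C.
Then -7.2727 × 1.8 + 491.67 = 478.6°R.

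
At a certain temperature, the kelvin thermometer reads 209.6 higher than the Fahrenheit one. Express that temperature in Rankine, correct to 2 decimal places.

Let x be the Fahrenheit reading; then the kelvin reading is 5/9·x + 255.372.
(5/9·x + 255.372) - x = 209.6  ⇒  (-4/9)·x = -45.7722  ⇒  x = 102.9875°F.
In Celsius: (102.9875 - 32) × 5/9 = 39.4375°C.
In Rankine: 39.4375 × 1.8 + 491.67 = 562.66°R.

562.66°R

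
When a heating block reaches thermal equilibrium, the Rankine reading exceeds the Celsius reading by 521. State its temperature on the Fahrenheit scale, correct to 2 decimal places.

97.99°F

Let x be the Celsius reading; then the Rankine reading is 1.8·x + 491.67.
(1.8·x + 491.67) - x = 521  ⇒  (0.8)·x = 29.33  ⇒  x = 36.6625°C.
In Fahrenheit: 36.6625 × 1.8 + 32 = 97.99°F.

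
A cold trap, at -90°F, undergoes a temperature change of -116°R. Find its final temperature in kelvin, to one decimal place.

Initial temperature in Celsius: (-90 - 32) × 5/9 = -67.7778°C.
The 116°R change is an interval, so only the factor 5/9 applies: -116 × 5/9 = -64.4444°C.
Final Celsius temperature: -67.7778 - 64.4444 = -132.2222°C.
In kelvin: -132.2222 + 273.15 = 140.9 K.

140.9 K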